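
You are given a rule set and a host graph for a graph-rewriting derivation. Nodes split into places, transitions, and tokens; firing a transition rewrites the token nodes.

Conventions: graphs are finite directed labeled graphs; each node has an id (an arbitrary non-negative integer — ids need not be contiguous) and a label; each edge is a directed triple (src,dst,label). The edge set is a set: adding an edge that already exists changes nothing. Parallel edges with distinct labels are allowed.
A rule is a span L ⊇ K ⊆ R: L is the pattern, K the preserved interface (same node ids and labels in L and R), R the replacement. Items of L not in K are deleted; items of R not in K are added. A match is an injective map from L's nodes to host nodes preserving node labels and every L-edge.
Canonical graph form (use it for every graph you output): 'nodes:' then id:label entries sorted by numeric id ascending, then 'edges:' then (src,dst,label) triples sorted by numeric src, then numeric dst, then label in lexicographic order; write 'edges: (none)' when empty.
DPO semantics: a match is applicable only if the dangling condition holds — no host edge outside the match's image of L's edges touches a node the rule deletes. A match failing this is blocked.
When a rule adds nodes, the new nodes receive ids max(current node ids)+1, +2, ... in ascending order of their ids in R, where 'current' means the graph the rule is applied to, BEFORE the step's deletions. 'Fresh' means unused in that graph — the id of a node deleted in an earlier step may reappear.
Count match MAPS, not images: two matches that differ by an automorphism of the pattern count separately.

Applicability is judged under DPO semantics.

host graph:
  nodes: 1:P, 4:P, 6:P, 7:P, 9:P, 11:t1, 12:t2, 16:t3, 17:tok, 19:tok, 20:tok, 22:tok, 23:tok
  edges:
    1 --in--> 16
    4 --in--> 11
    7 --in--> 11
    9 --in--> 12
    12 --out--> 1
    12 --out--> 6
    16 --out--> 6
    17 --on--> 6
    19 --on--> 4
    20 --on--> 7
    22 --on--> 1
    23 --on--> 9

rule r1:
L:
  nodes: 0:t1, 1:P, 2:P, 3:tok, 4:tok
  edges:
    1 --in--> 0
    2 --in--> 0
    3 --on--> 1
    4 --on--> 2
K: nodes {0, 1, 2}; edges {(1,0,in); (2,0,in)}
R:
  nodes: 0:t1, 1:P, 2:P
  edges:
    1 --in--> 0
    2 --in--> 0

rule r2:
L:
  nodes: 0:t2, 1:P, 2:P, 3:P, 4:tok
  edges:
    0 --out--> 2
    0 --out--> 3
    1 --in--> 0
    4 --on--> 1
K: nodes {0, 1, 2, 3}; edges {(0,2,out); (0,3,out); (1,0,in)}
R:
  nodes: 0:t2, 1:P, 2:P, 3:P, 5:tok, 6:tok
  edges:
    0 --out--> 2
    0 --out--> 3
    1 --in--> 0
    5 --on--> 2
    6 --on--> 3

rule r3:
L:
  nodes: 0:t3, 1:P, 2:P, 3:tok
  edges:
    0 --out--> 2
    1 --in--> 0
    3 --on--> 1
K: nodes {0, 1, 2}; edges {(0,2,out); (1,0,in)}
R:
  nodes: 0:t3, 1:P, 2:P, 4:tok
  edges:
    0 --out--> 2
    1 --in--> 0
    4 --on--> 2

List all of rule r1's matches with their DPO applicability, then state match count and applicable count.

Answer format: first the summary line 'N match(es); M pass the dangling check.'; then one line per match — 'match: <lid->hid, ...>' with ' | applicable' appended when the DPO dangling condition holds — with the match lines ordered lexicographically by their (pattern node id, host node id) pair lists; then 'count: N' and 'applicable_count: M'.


2 match(es); 2 pass the dangling check.
match: 0->11, 1->4, 2->7, 3->19, 4->20 | applicable
match: 0->11, 1->7, 2->4, 3->20, 4->19 | applicable
count: 2
applicable_count: 2


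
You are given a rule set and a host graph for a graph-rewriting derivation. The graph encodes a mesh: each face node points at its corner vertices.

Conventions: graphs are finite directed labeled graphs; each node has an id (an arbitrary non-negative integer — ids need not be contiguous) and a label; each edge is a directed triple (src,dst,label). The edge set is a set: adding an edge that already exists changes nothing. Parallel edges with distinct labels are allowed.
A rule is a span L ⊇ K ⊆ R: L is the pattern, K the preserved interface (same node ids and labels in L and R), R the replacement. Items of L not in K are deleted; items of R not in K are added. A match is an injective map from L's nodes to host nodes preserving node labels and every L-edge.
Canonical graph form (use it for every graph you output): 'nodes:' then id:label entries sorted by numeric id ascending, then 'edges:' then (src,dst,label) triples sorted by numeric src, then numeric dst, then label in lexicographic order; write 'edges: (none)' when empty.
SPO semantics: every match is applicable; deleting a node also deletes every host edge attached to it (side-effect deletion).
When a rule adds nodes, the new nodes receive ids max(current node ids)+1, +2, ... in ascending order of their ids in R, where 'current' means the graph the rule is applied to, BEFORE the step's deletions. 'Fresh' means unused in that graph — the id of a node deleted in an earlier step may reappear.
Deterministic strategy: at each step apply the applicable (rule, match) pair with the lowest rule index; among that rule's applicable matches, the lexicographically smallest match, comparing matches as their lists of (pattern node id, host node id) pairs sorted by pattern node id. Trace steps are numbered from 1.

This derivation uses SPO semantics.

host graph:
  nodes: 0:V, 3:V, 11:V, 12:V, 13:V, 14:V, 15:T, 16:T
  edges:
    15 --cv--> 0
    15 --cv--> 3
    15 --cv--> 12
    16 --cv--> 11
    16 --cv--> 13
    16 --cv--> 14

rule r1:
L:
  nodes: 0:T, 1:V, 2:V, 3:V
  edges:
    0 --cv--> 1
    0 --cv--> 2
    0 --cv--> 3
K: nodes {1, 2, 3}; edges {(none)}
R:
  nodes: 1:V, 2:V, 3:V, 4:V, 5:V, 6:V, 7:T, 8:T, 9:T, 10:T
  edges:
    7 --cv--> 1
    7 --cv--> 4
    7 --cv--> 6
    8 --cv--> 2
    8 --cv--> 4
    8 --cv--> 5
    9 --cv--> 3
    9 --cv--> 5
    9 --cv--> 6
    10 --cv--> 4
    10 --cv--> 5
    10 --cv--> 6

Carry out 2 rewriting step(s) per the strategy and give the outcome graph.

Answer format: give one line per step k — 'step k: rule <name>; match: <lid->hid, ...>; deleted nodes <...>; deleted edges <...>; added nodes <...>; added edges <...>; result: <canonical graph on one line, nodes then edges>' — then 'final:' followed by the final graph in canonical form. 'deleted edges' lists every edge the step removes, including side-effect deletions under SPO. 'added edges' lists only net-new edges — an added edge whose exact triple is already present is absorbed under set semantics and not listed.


step 1: rule r1; match: 0->15, 1->0, 2->3, 3->12; deleted nodes 15; deleted edges (15,0,cv); (15,3,cv); (15,12,cv); added nodes 17, 18, 19, 20, 21, 22, 23; added edges (20,0,cv); (20,17,cv); (20,19,cv); (21,3,cv); (21,17,cv); (21,18,cv); (22,12,cv); (22,18,cv); (22,19,cv); (23,17,cv); (23,18,cv); (23,19,cv); result: nodes: 0:V, 3:V, 11:V, 12:V, 13:V, 14:V, 16:T, 17:V, 18:V, 19:V, 20:T, 21:T, 22:T, 23:T edges: (16,11,cv); (16,13,cv); (16,14,cv); (20,0,cv); (20,17,cv); (20,19,cv); (21,3,cv); (21,17,cv); (21,18,cv); (22,12,cv); (22,18,cv); (22,19,cv); (23,17,cv); (23,18,cv); (23,19,cv)
step 2: rule r1; match: 0->16, 1->11, 2->13, 3->14; deleted nodes 16; deleted edges (16,11,cv); (16,13,cv); (16,14,cv); added nodes 24, 25, 26, 27, 28, 29, 30; added edges (27,11,cv); (27,24,cv); (27,26,cv); (28,13,cv); (28,24,cv); (28,25,cv); (29,14,cv); (29,25,cv); (29,26,cv); (30,24,cv); (30,25,cv); (30,26,cv); result: nodes: 0:V, 3:V, 11:V, 12:V, 13:V, 14:V, 17:V, 18:V, 19:V, 20:T, 21:T, 22:T, 23:T, 24:V, 25:V, 26:V, 27:T, 28:T, 29:T, 30:T edges: (20,0,cv); (20,17,cv); (20,19,cv); (21,3,cv); (21,17,cv); (21,18,cv); (22,12,cv); (22,18,cv); (22,19,cv); (23,17,cv); (23,18,cv); (23,19,cv); (27,11,cv); (27,24,cv); (27,26,cv); (28,13,cv); (28,24,cv); (28,25,cv); (29,14,cv); (29,25,cv); (29,26,cv); (30,24,cv); (30,25,cv); (30,26,cv)
final:
nodes: 0:V, 3:V, 11:V, 12:V, 13:V, 14:V, 17:V, 18:V, 19:V, 20:T, 21:T, 22:T, 23:T, 24:V, 25:V, 26:V, 27:T, 28:T, 29:T, 30:T
edges: (20,0,cv); (20,17,cv); (20,19,cv); (21,3,cv); (21,17,cv); (21,18,cv); (22,12,cv); (22,18,cv); (22,19,cv); (23,17,cv); (23,18,cv); (23,19,cv); (27,11,cv); (27,24,cv); (27,26,cv); (28,13,cv); (28,24,cv); (28,25,cv); (29,14,cv); (29,25,cv); (29,26,cv); (30,24,cv); (30,25,cv); (30,26,cv)


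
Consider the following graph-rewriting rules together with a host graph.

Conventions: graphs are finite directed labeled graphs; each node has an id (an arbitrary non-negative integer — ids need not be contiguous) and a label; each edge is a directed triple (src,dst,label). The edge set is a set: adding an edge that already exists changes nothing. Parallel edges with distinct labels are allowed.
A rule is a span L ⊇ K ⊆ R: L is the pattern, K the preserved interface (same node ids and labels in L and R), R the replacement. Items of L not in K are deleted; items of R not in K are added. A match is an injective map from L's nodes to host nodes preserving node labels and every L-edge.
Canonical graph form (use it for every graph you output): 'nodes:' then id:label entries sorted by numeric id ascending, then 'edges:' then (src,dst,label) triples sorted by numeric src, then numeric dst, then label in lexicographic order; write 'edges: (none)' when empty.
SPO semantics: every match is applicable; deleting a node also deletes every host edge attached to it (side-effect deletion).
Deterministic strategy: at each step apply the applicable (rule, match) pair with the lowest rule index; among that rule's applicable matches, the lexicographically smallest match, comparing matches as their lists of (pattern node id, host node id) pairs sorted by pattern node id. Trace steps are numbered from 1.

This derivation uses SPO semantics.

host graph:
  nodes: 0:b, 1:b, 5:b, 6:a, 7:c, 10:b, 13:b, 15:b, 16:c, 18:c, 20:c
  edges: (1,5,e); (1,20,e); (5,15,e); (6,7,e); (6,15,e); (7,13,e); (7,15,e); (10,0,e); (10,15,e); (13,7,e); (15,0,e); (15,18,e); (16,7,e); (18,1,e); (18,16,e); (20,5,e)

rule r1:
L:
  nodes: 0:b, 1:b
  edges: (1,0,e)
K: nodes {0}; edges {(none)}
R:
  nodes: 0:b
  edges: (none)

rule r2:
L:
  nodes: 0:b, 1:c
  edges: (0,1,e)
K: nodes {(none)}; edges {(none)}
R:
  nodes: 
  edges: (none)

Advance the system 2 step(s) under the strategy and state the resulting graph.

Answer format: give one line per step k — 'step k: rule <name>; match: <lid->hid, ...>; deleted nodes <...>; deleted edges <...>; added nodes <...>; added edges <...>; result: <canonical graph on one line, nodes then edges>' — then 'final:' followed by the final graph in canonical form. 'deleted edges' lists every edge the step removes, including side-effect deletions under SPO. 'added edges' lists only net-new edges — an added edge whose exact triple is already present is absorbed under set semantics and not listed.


step 1: rule r1; match: 0->0, 1->10; deleted nodes 10; deleted edges (10,0,e); (10,15,e); added nodes (none); added edges (none); result: nodes: 0:b, 1:b, 5:b, 6:a, 7:c, 13:b, 15:b, 16:c, 18:c, 20:c edges: (1,5,e); (1,20,e); (5,15,e); (6,7,e); (6,15,e); (7,13,e); (7,15,e); (13,7,e); (15,0,e); (15,18,e); (16,7,e); (18,1,e); (18,16,e); (20,5,e)
step 2: rule r1; match: 0->0, 1->15; deleted nodes 15; deleted edges (5,15,e); (6,15,e); (7,15,e); (15,0,e); (15,18,e); added nodes (none); added edges (none); result: nodes: 0:b, 1:b, 5:b, 6:a, 7:c, 13:b, 16:c, 18:c, 20:c edges: (1,5,e); (1,20,e); (6,7,e); (7,13,e); (13,7,e); (16,7,e); (18,1,e); (18,16,e); (20,5,e)
final:
nodes: 0:b, 1:b, 5:b, 6:a, 7:c, 13:b, 16:c, 18:c, 20:c
edges: (1,5,e); (1,20,e); (6,7,e); (7,13,e); (13,7,e); (16,7,e); (18,1,e); (18,16,e); (20,5,e)


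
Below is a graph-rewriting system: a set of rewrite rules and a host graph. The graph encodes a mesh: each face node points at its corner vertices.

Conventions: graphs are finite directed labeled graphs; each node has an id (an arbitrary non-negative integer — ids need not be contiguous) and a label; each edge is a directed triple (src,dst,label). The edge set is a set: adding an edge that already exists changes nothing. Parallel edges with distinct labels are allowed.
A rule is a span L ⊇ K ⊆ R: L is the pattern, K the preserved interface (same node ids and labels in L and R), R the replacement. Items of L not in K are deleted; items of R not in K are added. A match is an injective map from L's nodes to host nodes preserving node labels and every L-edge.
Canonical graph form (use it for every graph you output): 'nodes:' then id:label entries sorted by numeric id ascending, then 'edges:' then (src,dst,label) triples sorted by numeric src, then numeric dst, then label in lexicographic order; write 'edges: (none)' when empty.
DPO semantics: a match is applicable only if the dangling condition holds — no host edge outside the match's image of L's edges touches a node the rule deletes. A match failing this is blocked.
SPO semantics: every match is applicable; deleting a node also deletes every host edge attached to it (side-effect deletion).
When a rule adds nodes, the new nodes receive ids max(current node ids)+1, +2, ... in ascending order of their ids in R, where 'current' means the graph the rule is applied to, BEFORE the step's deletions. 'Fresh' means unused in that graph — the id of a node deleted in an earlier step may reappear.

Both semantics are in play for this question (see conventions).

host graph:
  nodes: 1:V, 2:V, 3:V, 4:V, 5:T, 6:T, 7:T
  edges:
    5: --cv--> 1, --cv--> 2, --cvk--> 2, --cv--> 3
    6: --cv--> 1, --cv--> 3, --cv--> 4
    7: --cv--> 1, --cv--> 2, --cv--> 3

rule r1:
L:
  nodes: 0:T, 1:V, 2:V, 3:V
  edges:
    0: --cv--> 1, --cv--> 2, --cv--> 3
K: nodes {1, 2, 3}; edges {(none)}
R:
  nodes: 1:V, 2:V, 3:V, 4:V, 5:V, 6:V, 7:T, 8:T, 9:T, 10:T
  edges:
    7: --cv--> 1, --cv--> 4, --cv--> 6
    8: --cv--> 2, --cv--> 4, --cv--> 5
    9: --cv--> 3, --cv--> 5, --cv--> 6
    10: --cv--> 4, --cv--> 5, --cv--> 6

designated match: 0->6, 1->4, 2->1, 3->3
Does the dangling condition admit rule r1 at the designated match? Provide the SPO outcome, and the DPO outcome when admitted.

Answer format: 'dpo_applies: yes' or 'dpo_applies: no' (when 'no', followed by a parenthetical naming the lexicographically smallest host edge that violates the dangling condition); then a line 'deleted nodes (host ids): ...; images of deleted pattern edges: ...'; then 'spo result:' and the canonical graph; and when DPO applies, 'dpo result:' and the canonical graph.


dpo_applies: yes
deleted nodes (host ids): 6; images of deleted pattern edges: (6,1,cv); (6,3,cv); (6,4,cv)
spo result:
nodes: 1:V, 2:V, 3:V, 4:V, 5:T, 7:T, 8:V, 9:V, 10:V, 11:T, 12:T, 13:T, 14:T
edges: (5,1,cv); (5,2,cv); (5,2,cvk); (5,3,cv); (7,1,cv); (7,2,cv); (7,3,cv); (11,4,cv); (11,8,cv); (11,10,cv); (12,1,cv); (12,8,cv); (12,9,cv); (13,3,cv); (13,9,cv); (13,10,cv); (14,8,cv); (14,9,cv); (14,10,cv)
dpo result:
nodes: 1:V, 2:V, 3:V, 4:V, 5:T, 7:T, 8:V, 9:V, 10:V, 11:T, 12:T, 13:T, 14:T
edges: (5,1,cv); (5,2,cv); (5,2,cvk); (5,3,cv); (7,1,cv); (7,2,cv); (7,3,cv); (11,4,cv); (11,8,cv); (11,10,cv); (12,1,cv); (12,8,cv); (12,9,cv); (13,3,cv); (13,9,cv); (13,10,cv); (14,8,cv); (14,9,cv); (14,10,cv)


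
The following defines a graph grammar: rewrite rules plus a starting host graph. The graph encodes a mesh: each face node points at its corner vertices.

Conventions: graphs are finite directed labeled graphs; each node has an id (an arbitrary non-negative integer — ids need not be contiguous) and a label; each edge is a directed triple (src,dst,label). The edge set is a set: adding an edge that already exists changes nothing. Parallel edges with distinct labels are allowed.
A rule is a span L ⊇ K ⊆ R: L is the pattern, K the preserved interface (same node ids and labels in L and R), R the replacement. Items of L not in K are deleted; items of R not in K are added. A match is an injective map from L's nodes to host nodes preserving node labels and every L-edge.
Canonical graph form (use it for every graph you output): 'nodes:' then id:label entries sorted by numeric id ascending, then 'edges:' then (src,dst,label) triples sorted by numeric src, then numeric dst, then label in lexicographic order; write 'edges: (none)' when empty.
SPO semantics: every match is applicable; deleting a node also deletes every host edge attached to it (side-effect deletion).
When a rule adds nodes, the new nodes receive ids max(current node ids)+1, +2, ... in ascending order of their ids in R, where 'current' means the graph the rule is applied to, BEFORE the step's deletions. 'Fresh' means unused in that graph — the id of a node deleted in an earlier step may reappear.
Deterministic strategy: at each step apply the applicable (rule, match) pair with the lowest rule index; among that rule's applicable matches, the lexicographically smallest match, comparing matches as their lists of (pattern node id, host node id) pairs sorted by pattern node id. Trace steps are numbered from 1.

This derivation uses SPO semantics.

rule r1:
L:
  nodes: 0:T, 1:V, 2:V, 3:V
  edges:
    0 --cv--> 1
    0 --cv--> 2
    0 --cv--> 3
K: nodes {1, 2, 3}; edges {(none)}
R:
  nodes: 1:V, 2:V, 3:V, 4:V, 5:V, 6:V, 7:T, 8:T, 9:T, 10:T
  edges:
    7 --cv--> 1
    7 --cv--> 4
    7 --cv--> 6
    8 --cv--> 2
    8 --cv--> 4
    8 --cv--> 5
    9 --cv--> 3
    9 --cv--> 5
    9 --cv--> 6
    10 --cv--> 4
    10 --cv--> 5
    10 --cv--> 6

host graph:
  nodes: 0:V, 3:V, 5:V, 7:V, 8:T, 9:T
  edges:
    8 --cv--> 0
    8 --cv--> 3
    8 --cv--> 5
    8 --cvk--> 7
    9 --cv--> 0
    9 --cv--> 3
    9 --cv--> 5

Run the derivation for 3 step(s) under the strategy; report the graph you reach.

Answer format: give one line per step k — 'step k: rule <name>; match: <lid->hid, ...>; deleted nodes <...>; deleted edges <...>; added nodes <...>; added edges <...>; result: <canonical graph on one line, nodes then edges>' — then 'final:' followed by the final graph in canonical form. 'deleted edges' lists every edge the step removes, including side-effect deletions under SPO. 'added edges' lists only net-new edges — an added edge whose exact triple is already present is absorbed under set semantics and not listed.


step 1: rule r1; match: 0->8, 1->0, 2->3, 3->5; deleted nodes 8; deleted edges (8,0,cv); (8,3,cv); (8,5,cv); (8,7,cvk); added nodes 10, 11, 12, 13, 14, 15, 16; added edges (13,0,cv); (13,10,cv); (13,12,cv); (14,3,cv); (14,10,cv); (14,11,cv); (15,5,cv); (15,11,cv); (15,12,cv); (16,10,cv); (16,11,cv); (16,12,cv); result: nodes: 0:V, 3:V, 5:V, 7:V, 9:T, 10:V, 11:V, 12:V, 13:T, 14:T, 15:T, 16:T edges: (9,0,cv); (9,3,cv); (9,5,cv); (13,0,cv); (13,10,cv); (13,12,cv); (14,3,cv); (14,10,cv); (14,11,cv); (15,5,cv); (15,11,cv); (15,12,cv); (16,10,cv); (16,11,cv); (16,12,cv)
step 2: rule r1; match: 0->9, 1->0, 2->3, 3->5; deleted nodes 9; deleted edges (9,0,cv); (9,3,cv); (9,5,cv); added nodes 17, 18, 19, 20, 21, 22, 23; added edges (20,0,cv); (20,17,cv); (20,19,cv); (21,3,cv); (21,17,cv); (21,18,cv); (22,5,cv); (22,18,cv); (22,19,cv); (23,17,cv); (23,18,cv); (23,19,cv); result: nodes: 0:V, 3:V, 5:V, 7:V, 10:V, 11:V, 12:V, 13:T, 14:T, 15:T, 16:T, 17:V, 18:V, 19:V, 20:T, 21:T, 22:T, 23:T edges: (13,0,cv); (13,10,cv); (13,12,cv); (14,3,cv); (14,10,cv); (14,11,cv); (15,5,cv); (15,11,cv); (15,12,cv); (16,10,cv); (16,11,cv); (16,12,cv); (20,0,cv); (20,17,cv); (20,19,cv); (21,3,cv); (21,17,cv); (21,18,cv); (22,5,cv); (22,18,cv); (22,19,cv); (23,17,cv); (23,18,cv); (23,19,cv)
step 3: rule r1; match: 0->13, 1->0, 2->10, 3->12; deleted nodes 13; deleted edges (13,0,cv); (13,10,cv); (13,12,cv); added nodes 24, 25, 26, 27, 28, 29, 30; added edges (27,0,cv); (27,24,cv); (27,26,cv); (28,10,cv); (28,24,cv); (28,25,cv); (29,12,cv); (29,25,cv); (29,26,cv); (30,24,cv); (30,25,cv); (30,26,cv); result: nodes: 0:V, 3:V, 5:V, 7:V, 10:V, 11:V, 12:V, 14:T, 15:T, 16:T, 17:V, 18:V, 19:V, 20:T, 21:T, 22:T, 23:T, 24:V, 25:V, 26:V, 27:T, 28:T, 29:T, 30:T edges: (14,3,cv); (14,10,cv); (14,11,cv); (15,5,cv); (15,11,cv); (15,12,cv); (16,10,cv); (16,11,cv); (16,12,cv); (20,0,cv); (20,17,cv); (20,19,cv); (21,3,cv); (21,17,cv); (21,18,cv); (22,5,cv); (22,18,cv); (22,19,cv); (23,17,cv); (23,18,cv); (23,19,cv); (27,0,cv); (27,24,cv); (27,26,cv); (28,10,cv); (28,24,cv); (28,25,cv); (29,12,cv); (29,25,cv); (29,26,cv); (30,24,cv); (30,25,cv); (30,26,cv)
final:
nodes: 0:V, 3:V, 5:V, 7:V, 10:V, 11:V, 12:V, 14:T, 15:T, 16:T, 17:V, 18:V, 19:V, 20:T, 21:T, 22:T, 23:T, 24:V, 25:V, 26:V, 27:T, 28:T, 29:T, 30:T
edges: (14,3,cv); (14,10,cv); (14,11,cv); (15,5,cv); (15,11,cv); (15,12,cv); (16,10,cv); (16,11,cv); (16,12,cv); (20,0,cv); (20,17,cv); (20,19,cv); (21,3,cv); (21,17,cv); (21,18,cv); (22,5,cv); (22,18,cv); (22,19,cv); (23,17,cv); (23,18,cv); (23,19,cv); (27,0,cv); (27,24,cv); (27,26,cv); (28,10,cv); (28,24,cv); (28,25,cv); (29,12,cv); (29,25,cv); (29,26,cv); (30,24,cv); (30,25,cv); (30,26,cv)


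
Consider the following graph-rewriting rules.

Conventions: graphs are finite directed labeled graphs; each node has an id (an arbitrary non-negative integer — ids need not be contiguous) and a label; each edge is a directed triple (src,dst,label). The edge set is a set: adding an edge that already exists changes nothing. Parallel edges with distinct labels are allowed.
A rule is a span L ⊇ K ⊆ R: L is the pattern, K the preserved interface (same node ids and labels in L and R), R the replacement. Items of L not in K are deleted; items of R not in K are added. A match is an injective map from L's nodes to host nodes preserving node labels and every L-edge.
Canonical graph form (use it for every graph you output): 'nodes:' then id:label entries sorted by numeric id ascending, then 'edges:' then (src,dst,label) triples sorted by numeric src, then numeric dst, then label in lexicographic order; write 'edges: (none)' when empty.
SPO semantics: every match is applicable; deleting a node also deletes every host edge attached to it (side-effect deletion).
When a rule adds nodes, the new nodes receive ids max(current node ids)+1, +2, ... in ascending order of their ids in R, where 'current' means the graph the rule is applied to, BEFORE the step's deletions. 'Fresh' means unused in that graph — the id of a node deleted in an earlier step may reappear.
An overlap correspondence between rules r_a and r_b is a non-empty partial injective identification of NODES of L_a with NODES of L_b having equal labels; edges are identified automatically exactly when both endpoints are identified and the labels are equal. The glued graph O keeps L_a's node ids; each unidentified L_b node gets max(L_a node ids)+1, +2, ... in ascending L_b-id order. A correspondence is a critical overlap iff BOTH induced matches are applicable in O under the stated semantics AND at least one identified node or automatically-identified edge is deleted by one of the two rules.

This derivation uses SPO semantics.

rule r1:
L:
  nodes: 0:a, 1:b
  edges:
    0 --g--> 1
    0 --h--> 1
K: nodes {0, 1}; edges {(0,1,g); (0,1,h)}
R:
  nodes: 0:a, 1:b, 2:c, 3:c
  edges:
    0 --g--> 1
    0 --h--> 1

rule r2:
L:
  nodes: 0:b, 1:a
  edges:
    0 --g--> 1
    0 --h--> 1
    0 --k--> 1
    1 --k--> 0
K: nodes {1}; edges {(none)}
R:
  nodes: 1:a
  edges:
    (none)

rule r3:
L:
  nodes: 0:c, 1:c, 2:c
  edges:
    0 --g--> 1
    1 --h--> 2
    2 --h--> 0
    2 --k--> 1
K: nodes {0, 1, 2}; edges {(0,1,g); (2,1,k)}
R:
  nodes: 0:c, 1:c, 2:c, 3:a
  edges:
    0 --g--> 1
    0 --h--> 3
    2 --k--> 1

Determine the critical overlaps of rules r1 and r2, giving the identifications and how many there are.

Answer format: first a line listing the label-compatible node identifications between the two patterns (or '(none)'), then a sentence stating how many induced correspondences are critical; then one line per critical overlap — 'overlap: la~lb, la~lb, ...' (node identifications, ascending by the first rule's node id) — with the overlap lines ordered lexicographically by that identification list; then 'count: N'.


label-compatible node identifications between L(r1) and L(r2): 0~1, 1~0
2 of the induced correspondences are critical overlaps of r1 and r2.
overlap: 0~1, 1~0
overlap: 1~0
count: 2


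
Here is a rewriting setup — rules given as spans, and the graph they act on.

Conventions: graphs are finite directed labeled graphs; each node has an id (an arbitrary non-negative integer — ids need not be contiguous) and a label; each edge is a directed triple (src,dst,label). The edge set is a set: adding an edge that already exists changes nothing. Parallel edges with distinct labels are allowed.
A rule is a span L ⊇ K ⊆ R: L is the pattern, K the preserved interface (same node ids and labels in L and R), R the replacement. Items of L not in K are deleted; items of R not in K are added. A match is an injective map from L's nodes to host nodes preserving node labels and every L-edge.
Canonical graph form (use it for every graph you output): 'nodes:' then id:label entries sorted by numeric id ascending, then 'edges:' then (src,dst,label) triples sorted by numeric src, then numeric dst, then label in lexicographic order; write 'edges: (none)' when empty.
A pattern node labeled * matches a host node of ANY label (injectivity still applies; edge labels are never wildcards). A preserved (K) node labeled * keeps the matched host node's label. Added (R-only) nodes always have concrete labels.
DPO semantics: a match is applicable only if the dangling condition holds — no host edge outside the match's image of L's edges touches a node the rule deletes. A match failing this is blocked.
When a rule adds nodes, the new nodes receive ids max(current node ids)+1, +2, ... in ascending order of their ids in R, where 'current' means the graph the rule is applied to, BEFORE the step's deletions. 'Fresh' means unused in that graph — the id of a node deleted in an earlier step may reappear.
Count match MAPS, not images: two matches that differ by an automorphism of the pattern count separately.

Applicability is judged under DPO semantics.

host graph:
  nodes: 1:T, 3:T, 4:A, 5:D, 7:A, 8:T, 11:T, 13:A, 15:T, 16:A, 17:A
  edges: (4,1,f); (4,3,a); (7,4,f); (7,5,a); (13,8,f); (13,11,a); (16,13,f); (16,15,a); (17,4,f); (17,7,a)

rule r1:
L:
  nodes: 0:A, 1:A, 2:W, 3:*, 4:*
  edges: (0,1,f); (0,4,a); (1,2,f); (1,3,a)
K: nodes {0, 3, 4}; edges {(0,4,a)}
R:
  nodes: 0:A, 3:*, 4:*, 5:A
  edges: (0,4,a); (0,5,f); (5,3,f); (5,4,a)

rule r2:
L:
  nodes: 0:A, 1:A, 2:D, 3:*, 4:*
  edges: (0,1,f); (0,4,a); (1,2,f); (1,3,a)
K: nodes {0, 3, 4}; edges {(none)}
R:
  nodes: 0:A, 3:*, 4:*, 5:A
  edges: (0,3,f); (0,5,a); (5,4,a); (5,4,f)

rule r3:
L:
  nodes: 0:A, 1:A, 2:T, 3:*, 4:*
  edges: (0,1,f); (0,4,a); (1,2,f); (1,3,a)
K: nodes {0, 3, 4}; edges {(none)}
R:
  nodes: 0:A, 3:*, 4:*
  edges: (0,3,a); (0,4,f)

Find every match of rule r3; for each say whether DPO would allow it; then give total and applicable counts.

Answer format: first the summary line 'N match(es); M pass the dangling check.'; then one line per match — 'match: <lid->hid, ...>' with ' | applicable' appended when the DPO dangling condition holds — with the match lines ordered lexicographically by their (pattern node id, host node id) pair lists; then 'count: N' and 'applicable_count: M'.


3 match(es); 1 pass the dangling check.
match: 0->7, 1->4, 2->1, 3->3, 4->5
match: 0->16, 1->13, 2->8, 3->11, 4->15 | applicable
match: 0->17, 1->4, 2->1, 3->3, 4->7
count: 3
applicable_count: 1


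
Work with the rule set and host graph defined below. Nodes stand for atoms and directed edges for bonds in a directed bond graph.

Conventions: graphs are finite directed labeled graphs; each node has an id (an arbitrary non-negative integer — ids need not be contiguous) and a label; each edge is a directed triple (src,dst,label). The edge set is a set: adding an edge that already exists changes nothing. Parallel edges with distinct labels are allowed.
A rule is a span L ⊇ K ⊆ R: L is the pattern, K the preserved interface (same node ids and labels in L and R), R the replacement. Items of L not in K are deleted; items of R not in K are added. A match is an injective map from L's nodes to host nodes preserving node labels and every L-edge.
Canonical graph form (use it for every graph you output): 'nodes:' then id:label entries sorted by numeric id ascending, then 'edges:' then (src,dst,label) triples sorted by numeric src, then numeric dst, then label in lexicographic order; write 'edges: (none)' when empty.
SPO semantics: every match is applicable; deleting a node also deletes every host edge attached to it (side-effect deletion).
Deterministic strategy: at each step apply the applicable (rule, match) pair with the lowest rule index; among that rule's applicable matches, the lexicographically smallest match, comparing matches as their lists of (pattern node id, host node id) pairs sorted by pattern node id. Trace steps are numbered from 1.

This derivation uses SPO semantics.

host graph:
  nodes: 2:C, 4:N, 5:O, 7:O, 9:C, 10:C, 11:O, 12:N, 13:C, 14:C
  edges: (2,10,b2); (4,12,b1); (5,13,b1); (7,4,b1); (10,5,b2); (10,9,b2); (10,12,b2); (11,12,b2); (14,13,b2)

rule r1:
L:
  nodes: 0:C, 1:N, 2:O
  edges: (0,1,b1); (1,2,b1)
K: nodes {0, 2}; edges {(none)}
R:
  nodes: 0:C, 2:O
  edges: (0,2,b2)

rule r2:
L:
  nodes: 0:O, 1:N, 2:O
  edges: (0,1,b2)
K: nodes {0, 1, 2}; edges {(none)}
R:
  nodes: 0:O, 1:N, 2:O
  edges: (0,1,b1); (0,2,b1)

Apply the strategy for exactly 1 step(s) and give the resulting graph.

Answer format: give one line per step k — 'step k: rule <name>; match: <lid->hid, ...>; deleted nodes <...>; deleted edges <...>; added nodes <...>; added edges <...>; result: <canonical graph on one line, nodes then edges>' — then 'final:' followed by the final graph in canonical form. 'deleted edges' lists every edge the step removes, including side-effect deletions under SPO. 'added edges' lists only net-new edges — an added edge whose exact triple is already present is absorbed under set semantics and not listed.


step 1: rule r2; match: 0->11, 1->12, 2->5; deleted nodes (none); deleted edges (11,12,b2); added nodes (none); added edges (11,5,b1); (11,12,b1); result: nodes: 2:C, 4:N, 5:O, 7:O, 9:C, 10:C, 11:O, 12:N, 13:C, 14:C edges: (2,10,b2); (4,12,b1); (5,13,b1); (7,4,b1); (10,5,b2); (10,9,b2); (10,12,b2); (11,5,b1); (11,12,b1); (14,13,b2)
final:
nodes: 2:C, 4:N, 5:O, 7:O, 9:C, 10:C, 11:O, 12:N, 13:C, 14:C
edges: (2,10,b2); (4,12,b1); (5,13,b1); (7,4,b1); (10,5,b2); (10,9,b2); (10,12,b2); (11,5,b1); (11,12,b1); (14,13,b2)


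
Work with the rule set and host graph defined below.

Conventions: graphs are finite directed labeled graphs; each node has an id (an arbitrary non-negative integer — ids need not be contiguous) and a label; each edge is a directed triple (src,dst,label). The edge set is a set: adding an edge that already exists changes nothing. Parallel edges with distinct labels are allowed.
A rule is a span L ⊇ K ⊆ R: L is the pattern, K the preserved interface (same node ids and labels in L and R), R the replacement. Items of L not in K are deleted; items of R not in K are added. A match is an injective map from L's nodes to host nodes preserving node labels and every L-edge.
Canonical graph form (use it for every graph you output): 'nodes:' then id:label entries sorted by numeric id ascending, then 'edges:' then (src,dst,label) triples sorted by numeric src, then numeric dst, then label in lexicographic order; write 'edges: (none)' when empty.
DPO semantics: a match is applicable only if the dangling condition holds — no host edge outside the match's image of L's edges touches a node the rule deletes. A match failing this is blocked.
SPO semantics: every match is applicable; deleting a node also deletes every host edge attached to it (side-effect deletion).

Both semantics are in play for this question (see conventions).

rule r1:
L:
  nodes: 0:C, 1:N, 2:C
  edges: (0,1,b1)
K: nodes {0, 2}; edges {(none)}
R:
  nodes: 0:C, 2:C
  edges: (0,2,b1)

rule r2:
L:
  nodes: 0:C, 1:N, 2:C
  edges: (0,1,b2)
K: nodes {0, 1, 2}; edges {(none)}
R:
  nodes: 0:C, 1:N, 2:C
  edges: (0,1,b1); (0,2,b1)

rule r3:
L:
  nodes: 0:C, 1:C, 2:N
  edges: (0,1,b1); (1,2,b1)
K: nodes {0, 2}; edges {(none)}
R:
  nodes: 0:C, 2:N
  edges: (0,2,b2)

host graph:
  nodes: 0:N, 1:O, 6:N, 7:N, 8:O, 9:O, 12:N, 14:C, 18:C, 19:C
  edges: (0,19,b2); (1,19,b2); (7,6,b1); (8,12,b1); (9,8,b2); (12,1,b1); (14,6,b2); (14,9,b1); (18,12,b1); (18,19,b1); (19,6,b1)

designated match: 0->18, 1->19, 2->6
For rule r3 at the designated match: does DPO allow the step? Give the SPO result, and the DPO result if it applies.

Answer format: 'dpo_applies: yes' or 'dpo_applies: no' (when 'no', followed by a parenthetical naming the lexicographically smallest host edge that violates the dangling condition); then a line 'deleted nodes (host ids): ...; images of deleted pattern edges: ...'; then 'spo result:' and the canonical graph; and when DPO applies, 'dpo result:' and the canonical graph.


dpo_applies: no
(the rule deletes node 19, which keeps host edge (0,19,b2) outside the match image — the dangling condition fails, DPO blocks; SPO proceeds and side-deletes such edges)
deleted nodes (host ids): 19; images of deleted pattern edges: (18,19,b1); (19,6,b1)
spo result:
nodes: 0:N, 1:O, 6:N, 7:N, 8:O, 9:O, 12:N, 14:C, 18:C
edges: (7,6,b1); (8,12,b1); (9,8,b2); (12,1,b1); (14,6,b2); (14,9,b1); (18,6,b2); (18,12,b1)


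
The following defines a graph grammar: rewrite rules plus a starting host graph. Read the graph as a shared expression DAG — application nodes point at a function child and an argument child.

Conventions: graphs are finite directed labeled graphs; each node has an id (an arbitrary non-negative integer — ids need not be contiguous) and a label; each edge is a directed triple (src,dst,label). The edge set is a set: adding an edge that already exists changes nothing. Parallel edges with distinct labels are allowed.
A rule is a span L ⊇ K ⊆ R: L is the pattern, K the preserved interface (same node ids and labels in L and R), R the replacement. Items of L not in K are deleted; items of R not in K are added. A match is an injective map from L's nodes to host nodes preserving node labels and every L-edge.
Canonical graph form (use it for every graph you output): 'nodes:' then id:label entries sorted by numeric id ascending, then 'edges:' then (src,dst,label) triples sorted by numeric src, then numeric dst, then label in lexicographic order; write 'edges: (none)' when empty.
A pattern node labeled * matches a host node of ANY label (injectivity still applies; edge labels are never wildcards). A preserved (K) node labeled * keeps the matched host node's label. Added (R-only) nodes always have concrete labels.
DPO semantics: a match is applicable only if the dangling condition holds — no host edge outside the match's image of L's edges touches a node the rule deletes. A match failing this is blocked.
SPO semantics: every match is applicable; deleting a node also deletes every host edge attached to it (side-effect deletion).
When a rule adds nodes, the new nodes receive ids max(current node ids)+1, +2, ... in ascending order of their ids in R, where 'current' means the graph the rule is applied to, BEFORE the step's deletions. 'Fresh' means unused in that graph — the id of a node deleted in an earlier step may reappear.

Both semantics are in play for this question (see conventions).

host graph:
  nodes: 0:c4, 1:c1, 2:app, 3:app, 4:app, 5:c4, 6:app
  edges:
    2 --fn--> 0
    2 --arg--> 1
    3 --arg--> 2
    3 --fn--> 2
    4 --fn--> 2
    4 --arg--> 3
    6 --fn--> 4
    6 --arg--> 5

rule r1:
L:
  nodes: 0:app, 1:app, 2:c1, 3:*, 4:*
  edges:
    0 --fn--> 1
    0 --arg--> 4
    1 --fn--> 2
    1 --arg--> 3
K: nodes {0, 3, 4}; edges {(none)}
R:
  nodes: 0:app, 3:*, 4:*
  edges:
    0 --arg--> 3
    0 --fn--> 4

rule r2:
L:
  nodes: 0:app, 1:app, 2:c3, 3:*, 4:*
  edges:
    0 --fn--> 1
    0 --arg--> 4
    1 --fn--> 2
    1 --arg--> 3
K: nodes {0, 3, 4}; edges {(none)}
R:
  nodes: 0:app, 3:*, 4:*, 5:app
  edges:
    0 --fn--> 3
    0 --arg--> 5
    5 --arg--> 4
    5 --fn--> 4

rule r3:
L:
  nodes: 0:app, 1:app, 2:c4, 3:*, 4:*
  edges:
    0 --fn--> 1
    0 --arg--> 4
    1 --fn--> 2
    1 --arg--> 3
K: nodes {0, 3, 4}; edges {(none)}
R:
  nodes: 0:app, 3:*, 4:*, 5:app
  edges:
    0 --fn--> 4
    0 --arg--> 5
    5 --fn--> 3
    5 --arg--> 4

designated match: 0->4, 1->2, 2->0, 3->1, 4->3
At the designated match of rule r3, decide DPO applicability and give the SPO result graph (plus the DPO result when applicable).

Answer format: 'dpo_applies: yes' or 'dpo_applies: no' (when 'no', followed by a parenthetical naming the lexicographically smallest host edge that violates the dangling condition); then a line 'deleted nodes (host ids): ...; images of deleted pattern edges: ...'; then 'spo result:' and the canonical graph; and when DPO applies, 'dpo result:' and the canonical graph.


dpo_applies: no
(the rule deletes node 2, which keeps host edge (3,2,arg) outside the match image — the dangling condition fails, DPO blocks; SPO proceeds and side-deletes such edges)
deleted nodes (host ids): 0, 2; images of deleted pattern edges: (2,0,fn); (2,1,arg); (4,2,fn); (4,3,arg)
spo result:
nodes: 1:c1, 3:app, 4:app, 5:c4, 6:app, 7:app
edges: (4,3,fn); (4,7,arg); (6,4,fn); (6,5,arg); (7,1,fn); (7,3,arg)


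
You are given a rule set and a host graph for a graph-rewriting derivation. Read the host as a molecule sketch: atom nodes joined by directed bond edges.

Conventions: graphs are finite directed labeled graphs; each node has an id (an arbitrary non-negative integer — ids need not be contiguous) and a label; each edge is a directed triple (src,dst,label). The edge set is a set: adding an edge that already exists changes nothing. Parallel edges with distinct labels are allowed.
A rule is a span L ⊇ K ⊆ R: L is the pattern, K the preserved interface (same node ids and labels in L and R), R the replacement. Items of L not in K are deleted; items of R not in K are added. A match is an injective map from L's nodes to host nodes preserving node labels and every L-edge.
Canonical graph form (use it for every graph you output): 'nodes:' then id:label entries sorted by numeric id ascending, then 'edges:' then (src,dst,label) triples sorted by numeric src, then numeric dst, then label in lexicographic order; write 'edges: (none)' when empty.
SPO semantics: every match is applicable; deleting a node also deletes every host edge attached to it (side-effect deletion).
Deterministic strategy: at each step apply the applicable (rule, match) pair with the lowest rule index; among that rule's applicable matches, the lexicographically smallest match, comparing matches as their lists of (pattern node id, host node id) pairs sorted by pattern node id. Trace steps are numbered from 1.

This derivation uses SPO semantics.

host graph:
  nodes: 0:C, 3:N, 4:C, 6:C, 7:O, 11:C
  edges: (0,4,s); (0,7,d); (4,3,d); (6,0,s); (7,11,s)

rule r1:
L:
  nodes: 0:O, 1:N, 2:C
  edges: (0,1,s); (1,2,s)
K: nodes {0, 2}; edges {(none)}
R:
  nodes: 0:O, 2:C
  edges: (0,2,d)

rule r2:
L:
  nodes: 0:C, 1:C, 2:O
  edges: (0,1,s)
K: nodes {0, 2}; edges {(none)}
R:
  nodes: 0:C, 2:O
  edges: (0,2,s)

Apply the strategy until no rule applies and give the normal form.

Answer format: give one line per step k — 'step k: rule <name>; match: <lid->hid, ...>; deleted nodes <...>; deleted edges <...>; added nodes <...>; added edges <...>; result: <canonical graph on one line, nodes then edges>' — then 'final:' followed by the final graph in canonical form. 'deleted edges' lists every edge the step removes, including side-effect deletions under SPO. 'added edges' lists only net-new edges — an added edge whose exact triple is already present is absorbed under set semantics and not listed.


step 1: rule r2; match: 0->0, 1->4, 2->7; deleted nodes 4; deleted edges (0,4,s); (4,3,d); added nodes (none); added edges (0,7,s); result: nodes: 0:C, 3:N, 6:C, 7:O, 11:C edges: (0,7,d); (0,7,s); (6,0,s); (7,11,s)
step 2: rule r2; match: 0->6, 1->0, 2->7; deleted nodes 0; deleted edges (0,7,d); (0,7,s); (6,0,s); added nodes (none); added edges (6,7,s); result: nodes: 3:N, 6:C, 7:O, 11:C edges: (6,7,s); (7,11,s)
final:
nodes: 3:N, 6:C, 7:O, 11:C
edges: (6,7,s); (7,11,s)


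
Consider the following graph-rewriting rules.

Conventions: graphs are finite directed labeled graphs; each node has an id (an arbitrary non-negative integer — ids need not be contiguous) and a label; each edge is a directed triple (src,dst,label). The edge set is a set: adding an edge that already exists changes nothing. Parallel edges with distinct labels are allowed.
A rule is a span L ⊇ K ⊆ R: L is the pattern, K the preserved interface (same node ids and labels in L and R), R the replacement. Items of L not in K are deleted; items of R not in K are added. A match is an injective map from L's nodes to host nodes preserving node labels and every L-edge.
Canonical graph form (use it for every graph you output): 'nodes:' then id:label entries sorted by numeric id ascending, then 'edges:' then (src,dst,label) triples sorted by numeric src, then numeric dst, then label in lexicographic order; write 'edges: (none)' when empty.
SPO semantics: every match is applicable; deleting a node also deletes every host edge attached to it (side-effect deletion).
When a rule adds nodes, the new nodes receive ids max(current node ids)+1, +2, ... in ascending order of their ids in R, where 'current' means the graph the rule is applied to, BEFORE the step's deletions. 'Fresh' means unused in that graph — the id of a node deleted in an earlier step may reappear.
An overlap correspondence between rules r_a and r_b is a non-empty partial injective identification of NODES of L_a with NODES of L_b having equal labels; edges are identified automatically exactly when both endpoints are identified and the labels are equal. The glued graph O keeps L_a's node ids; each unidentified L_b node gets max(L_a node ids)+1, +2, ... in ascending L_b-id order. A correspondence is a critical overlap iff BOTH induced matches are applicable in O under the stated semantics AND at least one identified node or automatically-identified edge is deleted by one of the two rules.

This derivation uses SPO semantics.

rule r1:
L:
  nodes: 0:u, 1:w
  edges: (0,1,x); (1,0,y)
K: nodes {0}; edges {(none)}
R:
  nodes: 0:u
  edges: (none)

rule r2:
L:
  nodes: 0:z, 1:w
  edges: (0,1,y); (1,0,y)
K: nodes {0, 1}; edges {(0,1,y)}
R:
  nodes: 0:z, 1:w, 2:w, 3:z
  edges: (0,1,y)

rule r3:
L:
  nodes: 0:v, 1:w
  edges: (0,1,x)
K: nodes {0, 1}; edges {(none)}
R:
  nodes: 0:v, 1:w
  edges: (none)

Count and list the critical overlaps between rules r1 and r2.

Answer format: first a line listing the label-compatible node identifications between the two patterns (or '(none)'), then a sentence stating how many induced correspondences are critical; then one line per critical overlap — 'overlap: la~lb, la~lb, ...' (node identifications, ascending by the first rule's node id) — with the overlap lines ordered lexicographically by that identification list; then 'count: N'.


label-compatible node identifications between L(r1) and L(r2): 1~1
1 of the induced correspondences is a critical overlap of r1 and r2.
overlap: 1~1
count: 1
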